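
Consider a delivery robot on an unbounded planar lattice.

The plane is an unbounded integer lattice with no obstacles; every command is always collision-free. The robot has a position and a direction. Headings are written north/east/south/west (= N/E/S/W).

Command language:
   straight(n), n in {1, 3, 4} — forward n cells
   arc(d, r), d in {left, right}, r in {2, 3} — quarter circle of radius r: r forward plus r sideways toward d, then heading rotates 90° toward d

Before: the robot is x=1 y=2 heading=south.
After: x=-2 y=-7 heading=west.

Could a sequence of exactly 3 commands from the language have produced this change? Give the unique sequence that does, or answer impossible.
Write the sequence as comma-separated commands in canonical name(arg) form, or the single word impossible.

straight(3), straight(3), arc(right, 3)

key: running arc(right, 3) before straight(3) would end elsewhere — order is forced
t0: x=1 y=2 heading=south
[1] after straight(3): x=1 y=-1 heading=south
[2] after straight(3): x=1 y=-4 heading=south
[3] after arc(right, 3): x=-2 y=-7 heading=west
no other 3-command option fits: unique.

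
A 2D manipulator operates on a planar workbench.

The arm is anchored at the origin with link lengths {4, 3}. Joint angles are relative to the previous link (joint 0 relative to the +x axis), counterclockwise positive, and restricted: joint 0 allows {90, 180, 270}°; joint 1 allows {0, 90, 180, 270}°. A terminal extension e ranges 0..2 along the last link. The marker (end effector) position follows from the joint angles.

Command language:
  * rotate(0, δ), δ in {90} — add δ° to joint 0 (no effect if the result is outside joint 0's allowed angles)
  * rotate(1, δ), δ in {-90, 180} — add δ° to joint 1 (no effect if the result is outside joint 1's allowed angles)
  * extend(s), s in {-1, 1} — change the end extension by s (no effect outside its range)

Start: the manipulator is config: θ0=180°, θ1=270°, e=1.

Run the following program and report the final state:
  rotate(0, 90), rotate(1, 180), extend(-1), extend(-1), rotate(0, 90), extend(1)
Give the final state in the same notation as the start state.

initial: config: θ0=180°, θ1=270°, e=1
t=1 rotate(0, 90) ⇒ config: θ0=270°, θ1=270°, e=1
t=2 rotate(1, 180) ⇒ config: θ0=270°, θ1=90°, e=1
t=3 extend(-1) ⇒ config: θ0=270°, θ1=90°, e=0
t=4 extend(-1) ⇒ config: θ0=270°, θ1=90°, e=0
t=5 rotate(0, 90) ⇒ config: θ0=270°, θ1=90°, e=0
t=6 extend(1) ⇒ config: θ0=270°, θ1=90°, e=1

config: θ0=270°, θ1=90°, e=1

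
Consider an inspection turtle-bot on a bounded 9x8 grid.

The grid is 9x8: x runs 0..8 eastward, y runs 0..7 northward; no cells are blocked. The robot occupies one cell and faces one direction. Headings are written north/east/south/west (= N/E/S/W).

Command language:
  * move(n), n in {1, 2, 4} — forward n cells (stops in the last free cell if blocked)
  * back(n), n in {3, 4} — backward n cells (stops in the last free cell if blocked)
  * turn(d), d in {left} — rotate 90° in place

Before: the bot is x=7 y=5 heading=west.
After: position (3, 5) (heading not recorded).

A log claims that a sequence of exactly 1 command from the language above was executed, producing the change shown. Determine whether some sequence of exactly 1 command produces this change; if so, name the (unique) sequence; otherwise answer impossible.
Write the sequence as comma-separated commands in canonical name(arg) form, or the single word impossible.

move(4)

begin: x=7 y=5 heading=west
step 1 (move(4)): x=3 y=5 heading=west
no rival 1-sequence matches.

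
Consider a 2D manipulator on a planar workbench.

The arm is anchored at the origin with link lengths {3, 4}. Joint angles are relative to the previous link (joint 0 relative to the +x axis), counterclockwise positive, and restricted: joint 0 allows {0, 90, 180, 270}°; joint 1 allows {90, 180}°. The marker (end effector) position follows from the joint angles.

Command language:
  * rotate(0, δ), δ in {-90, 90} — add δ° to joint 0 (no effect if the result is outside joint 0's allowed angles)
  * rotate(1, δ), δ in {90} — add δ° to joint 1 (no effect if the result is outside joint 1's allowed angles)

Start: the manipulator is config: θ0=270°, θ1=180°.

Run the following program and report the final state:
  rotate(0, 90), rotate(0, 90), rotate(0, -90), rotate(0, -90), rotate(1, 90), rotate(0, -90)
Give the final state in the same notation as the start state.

begin: config: θ0=270°, θ1=180°
t=1 rotate(0, 90) ⇒ config: θ0=0°, θ1=180°
t=2 rotate(0, 90) ⇒ config: θ0=90°, θ1=180°
t=3 rotate(0, -90) ⇒ config: θ0=0°, θ1=180°
t=4 rotate(0, -90) ⇒ config: θ0=270°, θ1=180°
t=5 rotate(1, 90) ⇒ config: θ0=270°, θ1=180°
t=6 rotate(0, -90) ⇒ config: θ0=180°, θ1=180°

config: θ0=180°, θ1=180°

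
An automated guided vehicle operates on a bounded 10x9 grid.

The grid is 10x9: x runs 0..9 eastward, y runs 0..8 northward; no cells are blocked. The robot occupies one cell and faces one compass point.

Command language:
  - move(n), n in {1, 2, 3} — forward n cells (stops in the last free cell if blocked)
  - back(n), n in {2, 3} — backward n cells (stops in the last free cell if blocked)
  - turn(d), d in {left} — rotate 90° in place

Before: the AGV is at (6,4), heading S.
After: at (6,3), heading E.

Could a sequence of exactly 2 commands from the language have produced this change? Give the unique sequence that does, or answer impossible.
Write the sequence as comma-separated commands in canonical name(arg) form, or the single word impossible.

key: cell and facing (now E) both changed — the 2 commands mix motion and turning
begin: at (6,4), heading S
t=1 move(1) ⇒ at (6,3), heading S
t=2 turn(left) ⇒ at (6,3), heading E
no other 2-command option fits: unique.

move(1), turn(left)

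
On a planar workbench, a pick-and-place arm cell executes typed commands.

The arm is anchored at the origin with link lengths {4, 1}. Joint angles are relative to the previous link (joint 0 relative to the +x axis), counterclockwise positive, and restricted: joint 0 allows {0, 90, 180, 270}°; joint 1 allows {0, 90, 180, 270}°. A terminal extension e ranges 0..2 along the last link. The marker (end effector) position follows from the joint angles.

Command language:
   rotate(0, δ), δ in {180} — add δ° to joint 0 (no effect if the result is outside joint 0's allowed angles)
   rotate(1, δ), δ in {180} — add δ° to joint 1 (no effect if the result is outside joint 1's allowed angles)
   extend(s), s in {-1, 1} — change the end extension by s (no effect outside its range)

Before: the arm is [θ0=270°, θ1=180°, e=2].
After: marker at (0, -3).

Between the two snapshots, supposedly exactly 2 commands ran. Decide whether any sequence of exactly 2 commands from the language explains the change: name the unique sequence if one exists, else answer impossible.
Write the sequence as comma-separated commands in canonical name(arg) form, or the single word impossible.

extend(-1), extend(-1)

from: [θ0=270°, θ1=180°, e=2]
1. extend(-1) → [θ0=270°, θ1=180°, e=1]
2. extend(-1) → [θ0=270°, θ1=180°, e=0]
all 16 alternatives checked — unique.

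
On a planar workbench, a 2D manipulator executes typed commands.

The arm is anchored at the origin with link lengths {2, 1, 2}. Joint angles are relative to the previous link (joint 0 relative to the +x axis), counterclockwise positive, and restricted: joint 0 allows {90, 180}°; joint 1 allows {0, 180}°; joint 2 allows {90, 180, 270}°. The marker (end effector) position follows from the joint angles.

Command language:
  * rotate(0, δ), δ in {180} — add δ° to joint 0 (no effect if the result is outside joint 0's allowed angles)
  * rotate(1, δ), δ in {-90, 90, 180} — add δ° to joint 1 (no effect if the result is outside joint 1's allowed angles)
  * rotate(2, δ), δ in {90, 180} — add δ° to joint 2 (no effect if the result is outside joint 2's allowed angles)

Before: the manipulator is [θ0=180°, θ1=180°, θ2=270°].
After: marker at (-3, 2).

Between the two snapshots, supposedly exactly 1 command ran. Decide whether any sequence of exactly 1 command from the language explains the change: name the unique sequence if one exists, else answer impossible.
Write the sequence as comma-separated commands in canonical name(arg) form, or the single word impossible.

initial: [θ0=180°, θ1=180°, θ2=270°]
1. rotate(1, 180) → [θ0=180°, θ1=0°, θ2=270°]
no rival 1-sequence matches.

rotate(1, 180)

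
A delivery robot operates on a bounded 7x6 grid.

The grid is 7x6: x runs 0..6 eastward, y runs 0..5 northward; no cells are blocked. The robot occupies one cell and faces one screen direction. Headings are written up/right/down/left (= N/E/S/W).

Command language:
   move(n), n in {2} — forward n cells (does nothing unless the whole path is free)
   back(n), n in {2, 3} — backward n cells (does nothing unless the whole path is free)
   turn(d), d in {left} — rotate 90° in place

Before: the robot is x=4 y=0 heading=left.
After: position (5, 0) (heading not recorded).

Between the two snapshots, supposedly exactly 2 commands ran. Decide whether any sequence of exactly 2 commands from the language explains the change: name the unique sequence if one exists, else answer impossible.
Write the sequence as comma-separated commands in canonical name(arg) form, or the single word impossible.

key: running back(3) before move(2) would end elsewhere — order is forced
t0: x=4 y=0 heading=left
[1] after move(2): x=2 y=0 heading=left
[2] after back(3): x=5 y=0 heading=left
uniquely the one of 16 2-step routes that fits.

move(2), back(3)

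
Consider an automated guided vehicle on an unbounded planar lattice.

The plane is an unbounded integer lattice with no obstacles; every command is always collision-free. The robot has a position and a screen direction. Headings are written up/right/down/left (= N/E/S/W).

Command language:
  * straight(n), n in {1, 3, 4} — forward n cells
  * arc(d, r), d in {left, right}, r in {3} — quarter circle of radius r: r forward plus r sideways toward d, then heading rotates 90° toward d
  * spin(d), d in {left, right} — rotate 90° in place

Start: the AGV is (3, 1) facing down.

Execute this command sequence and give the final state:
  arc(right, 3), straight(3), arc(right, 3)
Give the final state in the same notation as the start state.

(-6, 1) facing up

start: (3, 1) facing down
t=1 arc(right, 3) ⇒ (0, -2) facing left
t=2 straight(3) ⇒ (-3, -2) facing left
t=3 arc(right, 3) ⇒ (-6, 1) facing up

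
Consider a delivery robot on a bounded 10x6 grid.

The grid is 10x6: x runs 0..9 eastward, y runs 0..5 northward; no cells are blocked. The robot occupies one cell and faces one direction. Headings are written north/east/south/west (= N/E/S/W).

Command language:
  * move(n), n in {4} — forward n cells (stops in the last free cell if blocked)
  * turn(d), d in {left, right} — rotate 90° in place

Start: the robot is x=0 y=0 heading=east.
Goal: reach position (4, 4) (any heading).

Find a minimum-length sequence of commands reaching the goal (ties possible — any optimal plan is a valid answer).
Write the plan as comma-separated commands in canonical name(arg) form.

t0: x=0 y=0 heading=east
1. move(4) → x=4 y=0 heading=east
2. turn(left) → x=4 y=0 heading=north
3. move(4) → x=4 y=4 heading=north
shorter routes all fall short; 3 is best.

move(4), turn(left), move(4)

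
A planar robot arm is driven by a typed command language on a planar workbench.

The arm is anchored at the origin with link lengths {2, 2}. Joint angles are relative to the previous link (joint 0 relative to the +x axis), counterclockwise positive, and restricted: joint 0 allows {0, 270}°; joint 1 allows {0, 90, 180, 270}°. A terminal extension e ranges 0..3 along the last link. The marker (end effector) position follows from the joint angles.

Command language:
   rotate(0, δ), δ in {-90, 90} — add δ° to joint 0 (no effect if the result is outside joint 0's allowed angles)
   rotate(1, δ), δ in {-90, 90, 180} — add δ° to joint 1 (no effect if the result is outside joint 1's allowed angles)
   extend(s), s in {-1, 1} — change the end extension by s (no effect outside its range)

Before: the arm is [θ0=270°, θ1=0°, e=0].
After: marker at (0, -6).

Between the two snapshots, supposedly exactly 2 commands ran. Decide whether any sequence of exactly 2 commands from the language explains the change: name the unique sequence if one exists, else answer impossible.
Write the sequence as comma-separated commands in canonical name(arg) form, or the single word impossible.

t0: [θ0=270°, θ1=0°, e=0]
t=1 extend(1) ⇒ [θ0=270°, θ1=0°, e=1]
t=2 extend(1) ⇒ [θ0=270°, θ1=0°, e=2]
no other 2-command option fits: unique.

extend(1), extend(1)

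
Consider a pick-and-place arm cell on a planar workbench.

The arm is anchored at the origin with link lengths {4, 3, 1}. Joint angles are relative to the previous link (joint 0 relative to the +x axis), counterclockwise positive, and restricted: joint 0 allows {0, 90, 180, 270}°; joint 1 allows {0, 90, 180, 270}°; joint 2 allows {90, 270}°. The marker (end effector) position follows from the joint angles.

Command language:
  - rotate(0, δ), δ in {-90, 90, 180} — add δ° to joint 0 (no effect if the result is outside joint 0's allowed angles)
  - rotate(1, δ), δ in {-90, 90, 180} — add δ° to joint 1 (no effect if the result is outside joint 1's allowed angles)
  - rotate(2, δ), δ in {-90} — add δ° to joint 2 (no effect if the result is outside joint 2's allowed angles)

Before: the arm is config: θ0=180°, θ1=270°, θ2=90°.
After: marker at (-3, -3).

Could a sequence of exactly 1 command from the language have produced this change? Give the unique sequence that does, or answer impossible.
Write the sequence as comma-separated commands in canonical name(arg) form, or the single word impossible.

rotate(1, 180)

from: config: θ0=180°, θ1=270°, θ2=90°
1. rotate(1, 180) → config: θ0=180°, θ1=90°, θ2=90°
no other 1-command option fits: unique.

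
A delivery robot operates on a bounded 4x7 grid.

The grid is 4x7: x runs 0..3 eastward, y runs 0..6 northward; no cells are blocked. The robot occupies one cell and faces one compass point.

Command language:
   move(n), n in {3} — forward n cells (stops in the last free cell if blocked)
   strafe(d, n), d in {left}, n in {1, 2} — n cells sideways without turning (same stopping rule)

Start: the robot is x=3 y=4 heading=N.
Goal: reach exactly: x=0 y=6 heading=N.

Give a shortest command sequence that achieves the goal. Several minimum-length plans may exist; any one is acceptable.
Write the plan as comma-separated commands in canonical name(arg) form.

start: x=3 y=4 heading=N
step 1 (strafe(left, 1)): x=2 y=4 heading=N
step 2 (move(3)): x=2 y=6 heading=N
step 3 (strafe(left, 2)): x=0 y=6 heading=N
nothing shorter than 3 reaches the goal.

strafe(left, 1), move(3), strafe(left, 2)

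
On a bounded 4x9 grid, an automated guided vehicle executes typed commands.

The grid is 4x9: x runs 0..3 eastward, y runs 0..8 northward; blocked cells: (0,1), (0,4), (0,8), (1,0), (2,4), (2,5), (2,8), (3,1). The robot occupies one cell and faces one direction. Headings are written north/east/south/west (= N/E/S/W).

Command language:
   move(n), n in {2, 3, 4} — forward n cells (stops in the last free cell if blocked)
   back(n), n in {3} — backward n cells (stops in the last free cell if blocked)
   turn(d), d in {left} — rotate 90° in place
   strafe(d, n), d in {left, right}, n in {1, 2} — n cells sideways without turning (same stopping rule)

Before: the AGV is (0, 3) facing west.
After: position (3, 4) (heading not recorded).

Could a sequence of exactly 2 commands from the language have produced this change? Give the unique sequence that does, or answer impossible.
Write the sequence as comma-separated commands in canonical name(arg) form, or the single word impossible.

back(3), strafe(right, 1)

key: running strafe(right, 1) before back(3) would end elsewhere — order is forced
from: (0, 3) facing west
[1] after back(3): (3, 3) facing west
[2] after strafe(right, 1): (3, 4) facing west
uniquely the one of 81 2-step routes that fits.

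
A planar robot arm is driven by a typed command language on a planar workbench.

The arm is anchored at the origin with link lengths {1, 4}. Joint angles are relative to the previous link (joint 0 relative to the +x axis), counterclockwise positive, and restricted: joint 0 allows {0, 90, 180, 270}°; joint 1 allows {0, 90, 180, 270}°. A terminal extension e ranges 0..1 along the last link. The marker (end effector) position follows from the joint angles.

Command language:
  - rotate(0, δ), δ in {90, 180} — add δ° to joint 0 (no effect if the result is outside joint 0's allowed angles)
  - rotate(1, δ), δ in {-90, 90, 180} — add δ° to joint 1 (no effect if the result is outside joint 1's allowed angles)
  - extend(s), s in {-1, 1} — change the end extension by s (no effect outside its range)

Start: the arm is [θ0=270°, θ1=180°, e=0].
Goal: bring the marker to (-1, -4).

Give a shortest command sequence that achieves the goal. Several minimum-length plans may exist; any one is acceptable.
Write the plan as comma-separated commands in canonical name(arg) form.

t0: [θ0=270°, θ1=180°, e=0]
[1] after rotate(0, 180): [θ0=90°, θ1=180°, e=0]
[2] after rotate(0, 90): [θ0=180°, θ1=180°, e=0]
[3] after rotate(1, -90): [θ0=180°, θ1=90°, e=0]
no 2-step plan works, so 3 is optimal.

rotate(0, 180), rotate(0, 90), rotate(1, -90)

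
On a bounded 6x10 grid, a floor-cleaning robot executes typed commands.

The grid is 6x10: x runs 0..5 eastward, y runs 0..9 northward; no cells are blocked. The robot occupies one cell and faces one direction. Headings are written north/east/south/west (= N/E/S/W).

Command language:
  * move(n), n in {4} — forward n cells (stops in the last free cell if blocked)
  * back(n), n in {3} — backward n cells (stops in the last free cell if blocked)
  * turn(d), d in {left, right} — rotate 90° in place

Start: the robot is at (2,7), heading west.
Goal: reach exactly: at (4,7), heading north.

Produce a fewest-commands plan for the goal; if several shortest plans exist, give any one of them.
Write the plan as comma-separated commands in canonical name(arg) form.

back(3), move(4), back(3), turn(right)

begin: at (2,7), heading west
1. back(3) → at (5,7), heading west
2. move(4) → at (1,7), heading west
3. back(3) → at (4,7), heading west
4. turn(right) → at (4,7), heading north
nothing shorter than 4 reaches the goal.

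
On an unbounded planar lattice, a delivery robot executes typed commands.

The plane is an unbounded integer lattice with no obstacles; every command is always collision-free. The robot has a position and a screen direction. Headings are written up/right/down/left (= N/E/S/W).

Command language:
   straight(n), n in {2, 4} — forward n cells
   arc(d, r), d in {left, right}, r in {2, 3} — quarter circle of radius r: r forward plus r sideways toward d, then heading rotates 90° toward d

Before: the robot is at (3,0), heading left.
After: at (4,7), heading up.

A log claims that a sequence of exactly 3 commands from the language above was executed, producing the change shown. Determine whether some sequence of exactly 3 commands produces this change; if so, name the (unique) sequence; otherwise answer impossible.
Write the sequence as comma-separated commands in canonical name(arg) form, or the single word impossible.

key: order matters: swapping arc(right, 3) and arc(left, 2) lands elsewhere
from: at (3,0), heading left
1. arc(right, 3) → at (0,3), heading up
2. arc(right, 2) → at (2,5), heading right
3. arc(left, 2) → at (4,7), heading up
all 216 alternatives checked — unique.

arc(right, 3), arc(right, 2), arc(left, 2)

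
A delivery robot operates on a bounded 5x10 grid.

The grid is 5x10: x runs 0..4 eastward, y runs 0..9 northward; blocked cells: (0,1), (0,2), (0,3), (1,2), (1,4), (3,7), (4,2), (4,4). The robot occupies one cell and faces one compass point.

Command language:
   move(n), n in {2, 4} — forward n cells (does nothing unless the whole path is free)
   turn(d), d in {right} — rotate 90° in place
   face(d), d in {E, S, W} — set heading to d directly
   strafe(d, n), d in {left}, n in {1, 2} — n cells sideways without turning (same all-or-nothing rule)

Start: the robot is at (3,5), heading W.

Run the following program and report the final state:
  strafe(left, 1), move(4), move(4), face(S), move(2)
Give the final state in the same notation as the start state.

from: at (3,5), heading W
t=1 strafe(left, 1) ⇒ at (3,4), heading W
t=2 move(4) ⇒ at (3,4), heading W
t=3 move(4) ⇒ at (3,4), heading W
t=4 face(S) ⇒ at (3,4), heading S
t=5 move(2) ⇒ at (3,2), heading S

at (3,2), heading S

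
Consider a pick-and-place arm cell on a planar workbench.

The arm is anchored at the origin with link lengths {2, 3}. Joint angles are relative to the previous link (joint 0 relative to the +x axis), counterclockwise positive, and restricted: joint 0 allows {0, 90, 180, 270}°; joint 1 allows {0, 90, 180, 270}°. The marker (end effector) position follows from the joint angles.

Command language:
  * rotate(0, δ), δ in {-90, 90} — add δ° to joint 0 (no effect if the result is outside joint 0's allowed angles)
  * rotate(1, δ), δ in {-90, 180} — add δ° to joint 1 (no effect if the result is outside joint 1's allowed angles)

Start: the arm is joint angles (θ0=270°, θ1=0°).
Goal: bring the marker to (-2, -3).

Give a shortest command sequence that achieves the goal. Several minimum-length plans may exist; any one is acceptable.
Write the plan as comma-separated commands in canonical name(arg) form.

rotate(1, -90), rotate(1, 180), rotate(0, -90)

initial: joint angles (θ0=270°, θ1=0°)
step 1 (rotate(1, -90)): joint angles (θ0=270°, θ1=270°)
step 2 (rotate(1, 180)): joint angles (θ0=270°, θ1=90°)
step 3 (rotate(0, -90)): joint angles (θ0=180°, θ1=90°)
shorter routes all fall short; 3 is best.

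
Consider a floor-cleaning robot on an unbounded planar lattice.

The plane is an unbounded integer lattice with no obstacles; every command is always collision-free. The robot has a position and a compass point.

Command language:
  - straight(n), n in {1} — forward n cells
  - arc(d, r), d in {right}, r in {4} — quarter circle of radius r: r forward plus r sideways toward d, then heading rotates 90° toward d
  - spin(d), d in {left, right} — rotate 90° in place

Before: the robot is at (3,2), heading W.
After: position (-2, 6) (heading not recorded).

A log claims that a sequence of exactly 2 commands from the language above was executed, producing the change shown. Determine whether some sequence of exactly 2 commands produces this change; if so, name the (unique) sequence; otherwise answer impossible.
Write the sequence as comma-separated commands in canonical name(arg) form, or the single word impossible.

key: running arc(right, 4) before straight(1) would end elsewhere — order is forced
begin: at (3,2), heading W
[1] after straight(1): at (2,2), heading W
[2] after arc(right, 4): at (-2,6), heading N
no other 2-command option fits: unique.

straight(1), arc(right, 4)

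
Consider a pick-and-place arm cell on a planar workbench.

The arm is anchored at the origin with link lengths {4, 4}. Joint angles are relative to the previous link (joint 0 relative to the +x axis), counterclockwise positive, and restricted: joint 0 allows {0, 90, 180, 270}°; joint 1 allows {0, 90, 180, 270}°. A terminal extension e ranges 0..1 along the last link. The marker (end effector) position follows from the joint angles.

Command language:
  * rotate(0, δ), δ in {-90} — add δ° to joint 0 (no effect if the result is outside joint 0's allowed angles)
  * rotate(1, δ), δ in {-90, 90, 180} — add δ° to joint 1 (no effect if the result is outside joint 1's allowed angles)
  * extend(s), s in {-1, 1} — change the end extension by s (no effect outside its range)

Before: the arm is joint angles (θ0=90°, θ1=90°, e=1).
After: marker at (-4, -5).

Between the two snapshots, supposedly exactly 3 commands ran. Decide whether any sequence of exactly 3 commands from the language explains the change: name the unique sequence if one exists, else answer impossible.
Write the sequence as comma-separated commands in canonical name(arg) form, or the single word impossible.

rotate(0, -90), rotate(0, -90), rotate(0, -90)

begin: joint angles (θ0=90°, θ1=90°, e=1)
[1] after rotate(0, -90): joint angles (θ0=0°, θ1=90°, e=1)
[2] after rotate(0, -90): joint angles (θ0=270°, θ1=90°, e=1)
[3] after rotate(0, -90): joint angles (θ0=180°, θ1=90°, e=1)
all 216 alternatives checked — unique.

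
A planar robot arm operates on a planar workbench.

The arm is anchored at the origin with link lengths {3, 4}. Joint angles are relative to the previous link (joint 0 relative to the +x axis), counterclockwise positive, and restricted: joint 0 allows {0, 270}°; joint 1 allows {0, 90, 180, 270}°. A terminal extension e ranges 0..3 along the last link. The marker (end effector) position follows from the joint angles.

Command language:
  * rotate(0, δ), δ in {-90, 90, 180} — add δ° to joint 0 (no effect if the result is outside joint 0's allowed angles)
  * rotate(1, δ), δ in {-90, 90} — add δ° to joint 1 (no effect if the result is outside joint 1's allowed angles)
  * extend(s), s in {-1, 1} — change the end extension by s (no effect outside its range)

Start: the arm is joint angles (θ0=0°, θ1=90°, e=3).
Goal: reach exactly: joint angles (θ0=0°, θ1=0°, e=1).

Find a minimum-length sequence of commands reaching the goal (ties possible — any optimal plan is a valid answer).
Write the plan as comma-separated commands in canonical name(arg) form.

extend(-1), extend(-1), rotate(1, -90)

t0: joint angles (θ0=0°, θ1=90°, e=3)
[1] after extend(-1): joint angles (θ0=0°, θ1=90°, e=2)
[2] after extend(-1): joint angles (θ0=0°, θ1=90°, e=1)
[3] after rotate(1, -90): joint angles (θ0=0°, θ1=0°, e=1)
minimal: 3 command(s), checked below 3.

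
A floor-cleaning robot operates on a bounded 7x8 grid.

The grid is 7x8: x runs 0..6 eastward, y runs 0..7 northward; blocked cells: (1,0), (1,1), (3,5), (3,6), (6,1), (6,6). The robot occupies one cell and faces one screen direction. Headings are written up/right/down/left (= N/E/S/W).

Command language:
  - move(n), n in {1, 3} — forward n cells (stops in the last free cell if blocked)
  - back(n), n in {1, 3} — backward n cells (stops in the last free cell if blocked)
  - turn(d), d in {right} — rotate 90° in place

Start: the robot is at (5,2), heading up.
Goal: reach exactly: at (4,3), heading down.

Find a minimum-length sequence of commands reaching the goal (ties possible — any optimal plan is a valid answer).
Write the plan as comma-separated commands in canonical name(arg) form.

initial: at (5,2), heading up
t=1 move(1) ⇒ at (5,3), heading up
t=2 turn(right) ⇒ at (5,3), heading right
t=3 back(1) ⇒ at (4,3), heading right
t=4 turn(right) ⇒ at (4,3), heading down
minimal: 4 command(s), checked below 4.

move(1), turn(right), back(1), turn(right)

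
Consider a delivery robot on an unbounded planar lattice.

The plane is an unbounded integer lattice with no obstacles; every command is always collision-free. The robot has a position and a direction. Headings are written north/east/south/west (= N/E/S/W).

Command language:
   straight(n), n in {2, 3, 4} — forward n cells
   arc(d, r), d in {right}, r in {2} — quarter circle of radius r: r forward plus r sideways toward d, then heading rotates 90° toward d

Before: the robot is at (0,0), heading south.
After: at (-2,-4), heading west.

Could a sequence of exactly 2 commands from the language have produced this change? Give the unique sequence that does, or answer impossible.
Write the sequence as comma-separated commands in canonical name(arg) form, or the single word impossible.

straight(2), arc(right, 2)

key: order matters: swapping straight(2) and arc(right, 2) lands elsewhere
from: at (0,0), heading south
[1] after straight(2): at (0,-2), heading south
[2] after arc(right, 2): at (-2,-4), heading west
all 16 alternatives checked — unique.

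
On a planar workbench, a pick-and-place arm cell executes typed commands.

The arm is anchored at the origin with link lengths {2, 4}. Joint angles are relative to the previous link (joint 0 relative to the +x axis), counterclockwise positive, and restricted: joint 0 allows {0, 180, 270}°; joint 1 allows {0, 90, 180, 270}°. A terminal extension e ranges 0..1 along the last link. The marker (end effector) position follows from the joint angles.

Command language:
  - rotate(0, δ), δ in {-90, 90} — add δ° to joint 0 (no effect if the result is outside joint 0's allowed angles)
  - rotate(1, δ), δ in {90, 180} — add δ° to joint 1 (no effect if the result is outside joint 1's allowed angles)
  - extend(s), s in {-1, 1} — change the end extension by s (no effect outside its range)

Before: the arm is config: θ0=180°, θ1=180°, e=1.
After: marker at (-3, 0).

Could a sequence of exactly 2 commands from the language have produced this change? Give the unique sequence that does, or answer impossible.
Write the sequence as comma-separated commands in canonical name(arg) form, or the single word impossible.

t0: config: θ0=180°, θ1=180°, e=1
1. rotate(0, 90) → config: θ0=270°, θ1=180°, e=1
2. rotate(0, 90) → config: θ0=0°, θ1=180°, e=1
all 36 alternatives checked — unique.

rotate(0, 90), rotate(0, 90)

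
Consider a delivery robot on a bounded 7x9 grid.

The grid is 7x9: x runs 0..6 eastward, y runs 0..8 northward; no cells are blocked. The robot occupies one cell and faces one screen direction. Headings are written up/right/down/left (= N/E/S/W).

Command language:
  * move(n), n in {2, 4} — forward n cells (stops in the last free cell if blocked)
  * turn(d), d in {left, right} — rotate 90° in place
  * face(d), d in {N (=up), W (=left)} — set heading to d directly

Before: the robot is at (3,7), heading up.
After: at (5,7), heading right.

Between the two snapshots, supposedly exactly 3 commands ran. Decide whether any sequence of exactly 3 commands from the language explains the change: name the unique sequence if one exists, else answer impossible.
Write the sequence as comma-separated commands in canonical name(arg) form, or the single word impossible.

key: cell and facing (now E) both changed — the 3 commands mix motion and turning
from: at (3,7), heading up
1. face(N) → at (3,7), heading up
2. turn(right) → at (3,7), heading right
3. move(2) → at (5,7), heading right
no other 3-command option fits: unique.

face(N), turn(right), move(2)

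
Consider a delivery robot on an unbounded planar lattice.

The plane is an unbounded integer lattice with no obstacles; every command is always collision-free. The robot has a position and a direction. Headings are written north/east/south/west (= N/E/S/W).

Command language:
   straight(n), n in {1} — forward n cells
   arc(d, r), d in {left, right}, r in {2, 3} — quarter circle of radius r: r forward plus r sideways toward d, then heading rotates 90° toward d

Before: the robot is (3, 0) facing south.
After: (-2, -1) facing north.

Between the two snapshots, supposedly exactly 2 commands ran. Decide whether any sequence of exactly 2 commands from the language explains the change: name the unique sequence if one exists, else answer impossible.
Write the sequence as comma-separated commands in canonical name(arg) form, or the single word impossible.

key: order matters: swapping arc(right, 3) and arc(right, 2) lands elsewhere
t0: (3, 0) facing south
step 1 (arc(right, 3)): (0, -3) facing west
step 2 (arc(right, 2)): (-2, -1) facing north
uniquely the one of 25 2-step routes that fits.

arc(right, 3), arc(right, 2)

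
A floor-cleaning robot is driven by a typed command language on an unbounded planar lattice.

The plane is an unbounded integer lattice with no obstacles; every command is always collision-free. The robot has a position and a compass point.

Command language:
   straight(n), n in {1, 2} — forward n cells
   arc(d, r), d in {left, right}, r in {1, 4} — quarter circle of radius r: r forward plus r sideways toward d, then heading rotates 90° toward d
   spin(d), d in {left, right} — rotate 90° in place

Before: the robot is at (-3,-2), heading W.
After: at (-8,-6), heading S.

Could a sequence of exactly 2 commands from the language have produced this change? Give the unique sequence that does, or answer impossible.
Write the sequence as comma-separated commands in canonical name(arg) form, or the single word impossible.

key: running arc(left, 4) before straight(1) would end elsewhere — order is forced
from: at (-3,-2), heading W
1. straight(1) → at (-4,-2), heading W
2. arc(left, 4) → at (-8,-6), heading S
all 64 alternatives checked — unique.

straight(1), arc(left, 4)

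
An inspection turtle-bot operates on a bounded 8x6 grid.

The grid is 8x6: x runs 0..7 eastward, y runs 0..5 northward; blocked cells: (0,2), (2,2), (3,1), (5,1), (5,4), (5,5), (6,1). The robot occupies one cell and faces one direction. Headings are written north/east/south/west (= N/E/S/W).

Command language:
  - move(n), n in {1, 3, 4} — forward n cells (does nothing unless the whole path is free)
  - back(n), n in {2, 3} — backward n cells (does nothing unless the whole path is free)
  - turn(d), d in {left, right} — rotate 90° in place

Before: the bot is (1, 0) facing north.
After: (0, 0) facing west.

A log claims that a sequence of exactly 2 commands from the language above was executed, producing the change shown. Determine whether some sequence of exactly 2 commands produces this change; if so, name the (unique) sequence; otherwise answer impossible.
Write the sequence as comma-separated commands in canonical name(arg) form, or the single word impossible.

key: position moved to (0,0) AND the heading swung to W — translation plus rotation needed
initial: (1, 0) facing north
[1] after turn(left): (1, 0) facing west
[2] after move(1): (0, 0) facing west
uniquely the one of 49 2-step routes that fits.

turn(left), move(1)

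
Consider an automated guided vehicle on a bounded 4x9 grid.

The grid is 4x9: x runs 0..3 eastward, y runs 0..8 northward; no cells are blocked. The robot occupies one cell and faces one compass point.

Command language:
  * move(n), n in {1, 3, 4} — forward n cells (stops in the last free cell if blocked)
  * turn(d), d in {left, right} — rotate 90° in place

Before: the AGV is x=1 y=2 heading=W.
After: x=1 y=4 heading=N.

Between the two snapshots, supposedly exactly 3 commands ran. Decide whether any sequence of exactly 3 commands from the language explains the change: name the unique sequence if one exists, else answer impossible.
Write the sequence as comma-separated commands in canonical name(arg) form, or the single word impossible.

key: order matters: swapping turn(right) and move(1) lands elsewhere
initial: x=1 y=2 heading=W
step 1 (turn(right)): x=1 y=2 heading=N
step 2 (move(1)): x=1 y=3 heading=N
step 3 (move(1)): x=1 y=4 heading=N
no rival 3-sequence matches.

turn(right), move(1), move(1)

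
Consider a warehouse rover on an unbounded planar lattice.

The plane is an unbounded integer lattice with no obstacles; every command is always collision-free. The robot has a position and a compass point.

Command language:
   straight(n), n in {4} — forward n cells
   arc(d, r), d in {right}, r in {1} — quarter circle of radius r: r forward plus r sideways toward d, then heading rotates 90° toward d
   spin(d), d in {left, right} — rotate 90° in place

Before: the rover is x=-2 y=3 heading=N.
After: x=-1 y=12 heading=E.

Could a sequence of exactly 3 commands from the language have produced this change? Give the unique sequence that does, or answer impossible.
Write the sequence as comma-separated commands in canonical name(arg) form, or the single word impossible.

key: cell and facing (now E) both changed — the 3 commands mix motion and turning
start: x=-2 y=3 heading=N
step 1 (straight(4)): x=-2 y=7 heading=N
step 2 (straight(4)): x=-2 y=11 heading=N
step 3 (arc(right, 1)): x=-1 y=12 heading=E
no other 3-command option fits: unique.

straight(4), straight(4), arc(right, 1)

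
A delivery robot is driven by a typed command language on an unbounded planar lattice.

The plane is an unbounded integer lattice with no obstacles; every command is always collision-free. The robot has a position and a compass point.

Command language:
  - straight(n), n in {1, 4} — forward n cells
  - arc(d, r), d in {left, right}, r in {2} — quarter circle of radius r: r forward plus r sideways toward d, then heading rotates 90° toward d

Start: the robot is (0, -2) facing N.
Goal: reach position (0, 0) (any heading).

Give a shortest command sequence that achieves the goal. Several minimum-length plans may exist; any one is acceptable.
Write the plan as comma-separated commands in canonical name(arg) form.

start: (0, -2) facing N
[1] after straight(1): (0, -1) facing N
[2] after straight(1): (0, 0) facing N
no 1-step plan works, so 2 is optimal.

straight(1), straight(1)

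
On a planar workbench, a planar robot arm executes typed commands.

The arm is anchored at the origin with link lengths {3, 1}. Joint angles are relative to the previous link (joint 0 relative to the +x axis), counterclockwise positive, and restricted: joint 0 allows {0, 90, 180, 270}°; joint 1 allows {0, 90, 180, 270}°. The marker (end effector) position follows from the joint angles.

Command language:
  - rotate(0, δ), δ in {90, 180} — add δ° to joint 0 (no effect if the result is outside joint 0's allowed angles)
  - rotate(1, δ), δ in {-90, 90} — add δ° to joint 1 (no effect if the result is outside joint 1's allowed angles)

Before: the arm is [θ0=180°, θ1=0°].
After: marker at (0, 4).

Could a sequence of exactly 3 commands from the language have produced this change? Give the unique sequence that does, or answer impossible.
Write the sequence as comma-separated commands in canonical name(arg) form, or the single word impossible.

initial: [θ0=180°, θ1=0°]
[1] after rotate(0, 90): [θ0=270°, θ1=0°]
[2] after rotate(0, 90): [θ0=0°, θ1=0°]
[3] after rotate(0, 90): [θ0=90°, θ1=0°]
uniquely the one of 64 3-step routes that fits.

rotate(0, 90), rotate(0, 90), rotate(0, 90)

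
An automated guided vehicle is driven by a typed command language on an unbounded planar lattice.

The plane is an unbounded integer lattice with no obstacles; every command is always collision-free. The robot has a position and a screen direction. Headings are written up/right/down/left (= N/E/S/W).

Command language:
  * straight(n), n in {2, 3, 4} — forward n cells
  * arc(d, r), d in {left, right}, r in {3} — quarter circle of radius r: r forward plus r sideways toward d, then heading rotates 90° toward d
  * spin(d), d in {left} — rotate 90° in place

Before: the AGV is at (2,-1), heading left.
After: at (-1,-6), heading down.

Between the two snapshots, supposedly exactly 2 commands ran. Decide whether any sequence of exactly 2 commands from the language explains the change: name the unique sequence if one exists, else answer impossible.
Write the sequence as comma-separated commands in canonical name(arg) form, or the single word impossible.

arc(left, 3), straight(2)

key: position moved to (-1,-6) AND the heading swung to S — translation plus rotation needed
start: at (2,-1), heading left
step 1 (arc(left, 3)): at (-1,-4), heading down
step 2 (straight(2)): at (-1,-6), heading down
uniquely the one of 36 2-step routes that fits.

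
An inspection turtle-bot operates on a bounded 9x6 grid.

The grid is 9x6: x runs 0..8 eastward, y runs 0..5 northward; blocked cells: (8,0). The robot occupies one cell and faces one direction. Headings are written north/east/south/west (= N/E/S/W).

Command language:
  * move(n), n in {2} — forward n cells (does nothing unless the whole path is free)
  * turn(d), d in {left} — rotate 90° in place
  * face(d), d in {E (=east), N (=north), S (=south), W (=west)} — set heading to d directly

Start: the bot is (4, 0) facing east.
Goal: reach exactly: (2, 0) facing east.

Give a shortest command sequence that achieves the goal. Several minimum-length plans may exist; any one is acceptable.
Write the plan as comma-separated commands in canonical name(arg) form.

face(W), move(2), face(E)

begin: (4, 0) facing east
[1] after face(W): (4, 0) facing west
[2] after move(2): (2, 0) facing west
[3] after face(E): (2, 0) facing east
minimal: 3 command(s), checked below 3.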